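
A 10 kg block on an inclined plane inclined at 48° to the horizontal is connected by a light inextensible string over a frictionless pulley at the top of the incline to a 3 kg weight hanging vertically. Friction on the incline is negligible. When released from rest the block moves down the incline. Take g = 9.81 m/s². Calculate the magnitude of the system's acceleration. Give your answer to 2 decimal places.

For the block on the incline: the weight component along the slope is m₁g sin 48° = 10 × 9.81 × 0.7431 = 72.898 N and the normal force is N = m₁g cos 48° = 65.642 N.
Newton's second law for the block (down-slope positive): 72.898 − T = 10 a. For the hanging weight (upward positive): T − 3 × 9.81 = 3 a.
Adding the two equations eliminates T: 43.468 = 13 a, so a = 3.3437 m/s².

3.34 m/s²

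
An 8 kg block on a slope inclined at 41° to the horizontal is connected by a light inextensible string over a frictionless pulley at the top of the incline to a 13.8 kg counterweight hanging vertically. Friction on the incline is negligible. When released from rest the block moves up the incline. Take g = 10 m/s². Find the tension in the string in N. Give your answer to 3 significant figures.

83.9 N

For the block on the incline: the weight component along the slope is m₁g sin 41° = 8 × 10 × 0.6561 = 52.488 N and the normal force is N = m₁g cos 41° = 60.377 N.
Newton's second law for the block (up-slope positive): T − 52.488 = 8 a. For the hanging counterweight (downward positive): 13.8 × 10 − T = 13.8 a.
Adding the two equations eliminates T: 85.512 = 21.8 a, so a = 3.9226 m/s².
Then from the hanging counterweight's equation, T = 13.8 × (10 − 3.9226) = 83.868 N.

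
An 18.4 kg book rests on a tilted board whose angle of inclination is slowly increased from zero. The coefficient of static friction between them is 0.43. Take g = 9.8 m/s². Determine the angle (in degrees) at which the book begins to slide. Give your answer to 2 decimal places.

23.27°

At the threshold of sliding, static friction is at its maximum μ_s N and exactly balances the weight component along the incline: mg sin θ = μ_s mg cos θ.
Hence tan θ = μ_s = 0.43, so θ = arctan(0.43) = 23.2677°.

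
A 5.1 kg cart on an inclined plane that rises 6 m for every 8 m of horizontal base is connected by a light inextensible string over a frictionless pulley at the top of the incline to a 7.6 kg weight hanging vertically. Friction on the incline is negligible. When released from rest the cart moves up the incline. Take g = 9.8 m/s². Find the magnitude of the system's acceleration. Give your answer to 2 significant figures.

3.5 m/s²

For the cart on the incline: the weight component along the slope is m₁g sin 36.87° = 5.1 × 9.8 × 0.6000 = 29.988 N and the normal force is N = m₁g cos 36.87° = 39.984 N.
Newton's second law for the cart (up-slope positive): T − 29.988 = 5.1 a. For the hanging weight (downward positive): 7.6 × 9.8 − T = 7.6 a.
Adding the two equations eliminates T: 44.492 = 12.7 a, so a = 3.5033 m/s².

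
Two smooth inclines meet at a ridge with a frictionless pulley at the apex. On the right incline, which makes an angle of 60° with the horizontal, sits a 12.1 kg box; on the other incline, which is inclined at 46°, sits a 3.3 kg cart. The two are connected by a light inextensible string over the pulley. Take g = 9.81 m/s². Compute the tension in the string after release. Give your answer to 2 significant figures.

Resolve each weight along its own incline: the 12.1 kg mass has component 12.1 × 9.81 × sin 60° = 102.798 N down its slope, and the 3.3 kg mass has 3.3 × 9.81 × sin 46° = 23.287 N down its slope.
The 12.1 kg side's 102.798 N exceeds the other side's 23.287 N, so that mass slides down and the 3.3 kg mass slides up. Taking that direction as positive, Newton's second law for the whole system gives 102.798 − 23.287 = (12.1 + 3.3) a, so a = 79.511 / 15.4 = 5.1631 m/s².
For the 3.3 kg mass (up-slope positive): T − 23.287 = 3.3 × 5.1631, so T = 40.325 N.

40 N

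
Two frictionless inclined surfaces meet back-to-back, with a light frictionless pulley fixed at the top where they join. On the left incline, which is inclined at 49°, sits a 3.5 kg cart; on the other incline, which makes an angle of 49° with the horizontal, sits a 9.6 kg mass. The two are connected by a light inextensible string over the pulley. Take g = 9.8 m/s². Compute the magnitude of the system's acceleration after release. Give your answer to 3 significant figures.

3.44 m/s²

Resolve each weight along its own incline: the 3.5 kg mass has component 3.5 × 9.8 × sin 49° = 25.887 N down its slope, and the 9.6 kg mass has 9.6 × 9.8 × sin 49° = 71.003 N down its slope.
The 9.6 kg side's 71.003 N exceeds the other side's 25.887 N, so that mass slides down and the 3.5 kg mass slides up. Taking that direction as positive, Newton's second law for the whole system gives 71.003 − 25.887 = (3.5 + 9.6) a, so a = 45.116 / 13.1 = 3.4440 m/s².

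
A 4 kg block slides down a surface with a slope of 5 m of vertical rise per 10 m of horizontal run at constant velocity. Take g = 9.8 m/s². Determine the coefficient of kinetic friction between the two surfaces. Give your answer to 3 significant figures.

At constant velocity the net force along the incline is zero: mg sin 26.57° = μ mg cos 26.57°.
So μ = tan 26.57° = 0.4472 / 0.8944 = 0.5000.

0.500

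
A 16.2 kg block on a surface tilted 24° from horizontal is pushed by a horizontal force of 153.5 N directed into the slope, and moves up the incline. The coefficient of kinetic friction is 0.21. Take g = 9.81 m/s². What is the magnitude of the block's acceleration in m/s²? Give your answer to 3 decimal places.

The horizontal push has components F cos 24° = 153.5 × 0.9135 = 140.222 N up the incline and F sin 24° = 153.5 × 0.4067 = 62.428 N pressing into the surface.
The normal force is therefore N = mg cos 24° + F sin 24° = 145.175 + 62.428 = 207.603 N, and kinetic friction down the slope is μN = 0.21 × 207.603 = 43.597 N.
Along the incline: F cos 24° − mg sin 24° − μN = ma, so 140.222 − 64.634 − 43.597 = 16.2 a, giving a = 1.9748 m/s².

1.975 m/s²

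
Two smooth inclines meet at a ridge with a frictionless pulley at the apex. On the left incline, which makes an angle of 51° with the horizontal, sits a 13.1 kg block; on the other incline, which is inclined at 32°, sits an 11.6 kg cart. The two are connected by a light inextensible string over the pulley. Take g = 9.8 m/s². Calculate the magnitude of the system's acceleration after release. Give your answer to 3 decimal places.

Resolve each weight along its own incline: the 13.1 kg mass has component 13.1 × 9.8 × sin 51° = 99.770 N down its slope, and the 11.6 kg mass has 11.6 × 9.8 × sin 32° = 60.241 N down its slope.
The 13.1 kg side's 99.770 N exceeds the other side's 60.241 N, so that mass slides down and the 11.6 kg mass slides up. Taking that direction as positive, Newton's second law for the whole system gives 99.770 − 60.241 = (13.1 + 11.6) a, so a = 39.529 / 24.7 = 1.6004 m/s².

1.600 m/s²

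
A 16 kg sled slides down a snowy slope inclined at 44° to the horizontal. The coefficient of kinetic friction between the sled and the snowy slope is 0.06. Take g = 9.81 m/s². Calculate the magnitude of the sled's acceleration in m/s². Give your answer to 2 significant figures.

Resolving the weight along the incline: the component pulling the sled down the slope is mg sin 44° = 16 × 9.81 × 0.6947 = 109.040 N, and the normal force is N = mg cos 44° = 16 × 9.81 × 0.7193 = 112.901 N.
Kinetic friction acts up the slope with magnitude f = μN = 0.06 × 112.901 = 6.774 N.
Net force along the incline is 109.040 − 6.774 = 102.266 N, so a = 102.266 / 16 = 6.3916 m/s².

6.4 m/s²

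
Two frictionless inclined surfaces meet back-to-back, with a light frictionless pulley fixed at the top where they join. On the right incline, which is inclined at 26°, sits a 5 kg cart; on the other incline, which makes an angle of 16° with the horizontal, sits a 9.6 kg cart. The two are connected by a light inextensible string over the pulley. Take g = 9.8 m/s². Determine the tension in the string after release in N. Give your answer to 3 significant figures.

Resolve each weight along its own incline: the 5 kg mass has component 5 × 9.8 × sin 26° = 21.480 N down its slope, and the 9.6 kg mass has 9.6 × 9.8 × sin 16° = 25.932 N down its slope.
The 9.6 kg side's 25.932 N exceeds the other side's 21.480 N, so that mass slides down and the 5 kg mass slides up. Taking that direction as positive, Newton's second law for the whole system gives 25.932 − 21.480 = (5 + 9.6) a, so a = 4.452 / 14.6 = 0.3049 m/s².
For the 5 kg mass (up-slope positive): T − 21.480 = 5 × 0.3049, so T = 23.005 N.

23.0 N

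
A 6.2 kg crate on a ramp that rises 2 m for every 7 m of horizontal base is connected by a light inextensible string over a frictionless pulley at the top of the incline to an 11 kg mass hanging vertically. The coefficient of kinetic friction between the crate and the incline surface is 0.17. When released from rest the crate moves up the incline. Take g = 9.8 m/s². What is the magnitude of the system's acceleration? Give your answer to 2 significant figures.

For the crate on the incline: the weight component along the slope is m₁g sin 15.95° = 6.2 × 9.8 × 0.2747 = 16.691 N and the normal force is N = m₁g cos 15.95° = 58.422 N.
Kinetic friction opposes the crate's motion up the incline: f = μN = 0.17 × 58.422 = 9.932 N acting down the slope.
Newton's second law for the crate (up-slope positive): T − 16.691 − 9.932 = 6.2 a. For the hanging mass (downward positive): 11 × 9.8 − T = 11 a.
Adding the two equations eliminates T: 81.177 = 17.2 a, so a = 4.7196 m/s².

4.7 m/s²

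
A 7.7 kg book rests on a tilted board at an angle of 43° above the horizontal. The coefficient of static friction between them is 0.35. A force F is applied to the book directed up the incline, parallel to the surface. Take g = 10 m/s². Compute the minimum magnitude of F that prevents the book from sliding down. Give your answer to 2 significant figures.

The normal force is N = mg cos 43° = 56.314 N. With F at its minimum the book is on the verge of sliding down, so static friction is at its maximum μ_s N = 0.35 × 56.314 = 19.710 N and acts up the slope.
Equilibrium along the incline: F + μ_s N = mg sin 43°, so F = 52.514 − 19.710 = 32.804 N.

33 N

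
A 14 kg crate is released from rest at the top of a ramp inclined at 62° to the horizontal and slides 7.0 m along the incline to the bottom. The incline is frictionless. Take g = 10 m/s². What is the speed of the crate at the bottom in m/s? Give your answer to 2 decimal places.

11.12 m/s

The weight component along the incline is mg sin 62° = 123.613 N and the normal force is N = mg cos 62° = 65.726 N.
With no friction, a = g sin 62° = 8.8295 m/s².
Starting from rest over a distance of 7.0 m, v² = 2aL = 2 × 8.8295 × 7.0 = 123.6130, so v = 11.1181 m/s.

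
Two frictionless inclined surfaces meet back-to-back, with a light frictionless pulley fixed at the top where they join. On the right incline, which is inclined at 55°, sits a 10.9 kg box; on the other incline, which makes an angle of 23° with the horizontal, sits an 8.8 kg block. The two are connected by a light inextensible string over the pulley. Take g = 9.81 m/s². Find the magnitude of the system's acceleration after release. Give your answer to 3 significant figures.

2.73 m/s²

Resolve each weight along its own incline: the 10.9 kg mass has component 10.9 × 9.81 × sin 55° = 87.591 N down its slope, and the 8.8 kg mass has 8.8 × 9.81 × sin 23° = 33.731 N down its slope.
The 10.9 kg side's 87.591 N exceeds the other side's 33.731 N, so that mass slides down and the 8.8 kg mass slides up. Taking that direction as positive, Newton's second law for the whole system gives 87.591 − 33.731 = (10.9 + 8.8) a, so a = 53.860 / 19.7 = 2.7340 m/s².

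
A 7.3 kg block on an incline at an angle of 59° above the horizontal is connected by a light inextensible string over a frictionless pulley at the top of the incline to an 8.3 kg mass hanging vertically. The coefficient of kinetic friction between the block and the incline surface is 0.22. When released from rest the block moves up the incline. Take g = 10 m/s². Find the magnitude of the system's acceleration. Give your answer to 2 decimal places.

0.78 m/s²

For the block on the incline: the weight component along the slope is m₁g sin 59° = 7.3 × 10 × 0.8572 = 62.576 N and the normal force is N = m₁g cos 59° = 37.598 N.
Kinetic friction opposes the block's motion up the incline: f = μN = 0.22 × 37.598 = 8.272 N acting down the slope.
Newton's second law for the block (up-slope positive): T − 62.576 − 8.272 = 7.3 a. For the hanging mass (downward positive): 8.3 × 10 − T = 8.3 a.
Adding the two equations eliminates T: 12.152 = 15.6 a, so a = 0.7790 m/s².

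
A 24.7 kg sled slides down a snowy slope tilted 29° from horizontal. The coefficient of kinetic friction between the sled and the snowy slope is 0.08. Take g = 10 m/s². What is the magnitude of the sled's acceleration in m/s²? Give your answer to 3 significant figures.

4.15 m/s²

Resolving the weight along the incline: the component pulling the sled down the slope is mg sin 29° = 24.7 × 10 × 0.4848 = 119.746 N, and the normal force is N = mg cos 29° = 24.7 × 10 × 0.8746 = 216.026 N.
Kinetic friction acts up the slope with magnitude f = μN = 0.08 × 216.026 = 17.282 N.
Net force along the incline is 119.746 − 17.282 = 102.464 N, so a = 102.464 / 24.7 = 4.1483 m/s².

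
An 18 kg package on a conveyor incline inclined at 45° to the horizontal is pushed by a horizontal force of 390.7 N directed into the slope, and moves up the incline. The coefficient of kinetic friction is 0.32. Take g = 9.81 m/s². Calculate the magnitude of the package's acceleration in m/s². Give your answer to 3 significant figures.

The horizontal push has components F cos 45° = 390.7 × 0.7071 = 276.264 N up the incline and F sin 45° = 390.7 × 0.7071 = 276.264 N pressing into the surface.
The normal force is therefore N = mg cos 45° + F sin 45° = 124.860 + 276.264 = 401.124 N, and kinetic friction down the slope is μN = 0.32 × 401.124 = 128.360 N.
Along the incline: F cos 45° − mg sin 45° − μN = ma, so 276.264 − 124.860 − 128.360 = 18 a, giving a = 1.2802 m/s².

1.28 m/s²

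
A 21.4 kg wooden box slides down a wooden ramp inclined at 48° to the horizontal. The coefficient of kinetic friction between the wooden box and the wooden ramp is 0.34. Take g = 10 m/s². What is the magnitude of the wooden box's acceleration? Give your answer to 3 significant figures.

Resolving the weight along the incline: the component pulling the wooden box down the slope is mg sin 48° = 21.4 × 10 × 0.7431 = 159.023 N, and the normal force is N = mg cos 48° = 21.4 × 10 × 0.6691 = 143.187 N.
Kinetic friction acts up the slope with magnitude f = μN = 0.34 × 143.187 = 48.684 N.
Net force along the incline is 159.023 − 48.684 = 110.339 N, so a = 110.339 / 21.4 = 5.1560 m/s².

5.16 m/s²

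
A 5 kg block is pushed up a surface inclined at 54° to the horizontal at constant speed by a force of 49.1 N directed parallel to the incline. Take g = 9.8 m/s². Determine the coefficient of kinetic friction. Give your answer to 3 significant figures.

At constant speed ΣF = 0 along the incline. The applied 49.1 N acts up the slope; the weight component mg sin 54° = 39.642 N and kinetic friction μN both act down the slope.
So 49.1 = 39.642 + μ × 28.801, giving μ = (49.1 − 39.642) / 28.801 = 0.3284.

0.328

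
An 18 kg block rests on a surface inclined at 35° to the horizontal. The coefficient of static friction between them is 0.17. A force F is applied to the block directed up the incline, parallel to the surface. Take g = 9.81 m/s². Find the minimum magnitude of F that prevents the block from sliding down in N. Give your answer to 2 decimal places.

The normal force is N = mg cos 35° = 144.646 N. With F at its minimum the block is on the verge of sliding down, so static friction is at its maximum μ_s N = 0.17 × 144.646 = 24.590 N and acts up the slope.
Equilibrium along the incline: F + μ_s N = mg sin 35°, so F = 101.282 − 24.590 = 76.692 N.

76.69 N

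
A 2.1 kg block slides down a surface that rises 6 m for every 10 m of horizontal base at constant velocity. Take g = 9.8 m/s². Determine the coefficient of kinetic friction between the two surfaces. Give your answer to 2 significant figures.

At constant velocity the net force along the incline is zero: mg sin 30.96° = μ mg cos 30.96°.
So μ = tan 30.96° = 0.5145 / 0.8575 = 0.6000.

0.60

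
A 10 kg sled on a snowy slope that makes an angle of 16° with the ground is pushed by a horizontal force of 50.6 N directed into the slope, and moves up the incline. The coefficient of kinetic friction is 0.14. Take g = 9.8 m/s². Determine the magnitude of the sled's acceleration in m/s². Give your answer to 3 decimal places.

The horizontal push has components F cos 16° = 50.6 × 0.9613 = 48.642 N up the incline and F sin 16° = 50.6 × 0.2756 = 13.945 N pressing into the surface.
The normal force is therefore N = mg cos 16° + F sin 16° = 94.207 + 13.945 = 108.152 N, and kinetic friction down the slope is μN = 0.14 × 108.152 = 15.141 N.
Along the incline: F cos 16° − mg sin 16° − μN = ma, so 48.642 − 27.009 − 15.141 = 10 a, giving a = 0.6492 m/s².

0.649 m/s²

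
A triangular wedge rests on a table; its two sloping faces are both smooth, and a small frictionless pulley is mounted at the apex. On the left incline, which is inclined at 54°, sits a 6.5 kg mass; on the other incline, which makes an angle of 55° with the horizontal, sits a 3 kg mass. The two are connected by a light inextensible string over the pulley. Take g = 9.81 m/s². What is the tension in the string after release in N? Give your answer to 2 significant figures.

33 N

Resolve each weight along its own incline: the 6.5 kg mass has component 6.5 × 9.81 × sin 54° = 51.587 N down its slope, and the 3 kg mass has 3 × 9.81 × sin 55° = 24.108 N down its slope.
The 6.5 kg side's 51.587 N exceeds the other side's 24.108 N, so that mass slides down and the 3 kg mass slides up. Taking that direction as positive, Newton's second law for the whole system gives 51.587 − 24.108 = (6.5 + 3) a, so a = 27.479 / 9.5 = 2.8925 m/s².
For the 3 kg mass (up-slope positive): T − 24.108 = 3 × 2.8925, so T = 32.785 N.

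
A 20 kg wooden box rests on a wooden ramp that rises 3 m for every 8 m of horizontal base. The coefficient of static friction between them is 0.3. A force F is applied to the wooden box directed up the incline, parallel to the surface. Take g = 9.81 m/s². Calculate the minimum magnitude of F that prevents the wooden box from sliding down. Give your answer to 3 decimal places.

13.778 N

The normal force is N = mg cos 20.56° = 183.708 N. With F at its minimum the wooden box is on the verge of sliding down, so static friction is at its maximum μ_s N = 0.3 × 183.708 = 55.112 N and acts up the slope.
Equilibrium along the incline: F + μ_s N = mg sin 20.56°, so F = 68.890 − 55.112 = 13.778 N.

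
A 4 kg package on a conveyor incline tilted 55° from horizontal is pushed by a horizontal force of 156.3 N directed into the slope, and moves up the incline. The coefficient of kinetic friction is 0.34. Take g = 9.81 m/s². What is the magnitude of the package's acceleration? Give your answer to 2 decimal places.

1.58 m/s²

The horizontal push has components F cos 55° = 156.3 × 0.5736 = 89.654 N up the incline and F sin 55° = 156.3 × 0.8192 = 128.041 N pressing into the surface.
The normal force is therefore N = mg cos 55° + F sin 55° = 22.508 + 128.041 = 150.549 N, and kinetic friction down the slope is μN = 0.34 × 150.549 = 51.187 N.
Along the incline: F cos 55° − mg sin 55° − μN = ma, so 89.654 − 32.145 − 51.187 = 4 a, giving a = 1.5805 m/s².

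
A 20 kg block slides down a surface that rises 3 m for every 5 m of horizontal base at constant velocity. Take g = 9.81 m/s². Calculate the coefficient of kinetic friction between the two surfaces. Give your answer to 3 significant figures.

0.600

At constant velocity the net force along the incline is zero: mg sin 30.96° = μ mg cos 30.96°.
So μ = tan 30.96° = 0.5145 / 0.8575 = 0.6000.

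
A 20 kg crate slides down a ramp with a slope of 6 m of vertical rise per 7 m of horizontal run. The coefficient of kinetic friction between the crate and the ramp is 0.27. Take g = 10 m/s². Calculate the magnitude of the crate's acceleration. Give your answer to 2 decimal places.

Resolving the weight along the incline: the component pulling the crate down the slope is mg sin 40.60° = 20 × 10 × 0.6508 = 130.160 N, and the normal force is N = mg cos 40.60° = 20 × 10 × 0.7593 = 151.860 N.
Kinetic friction acts up the slope with magnitude f = μN = 0.27 × 151.860 = 41.002 N.
Net force along the incline is 130.160 − 41.002 = 89.158 N, so a = 89.158 / 20 = 4.4579 m/s².

4.46 m/s²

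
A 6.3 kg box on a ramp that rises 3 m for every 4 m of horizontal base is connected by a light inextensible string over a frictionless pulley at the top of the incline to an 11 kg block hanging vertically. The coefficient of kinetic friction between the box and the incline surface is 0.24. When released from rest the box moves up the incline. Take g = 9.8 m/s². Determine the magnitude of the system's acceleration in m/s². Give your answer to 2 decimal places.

3.40 m/s²

For the box on the incline: the weight component along the slope is m₁g sin 36.87° = 6.3 × 9.8 × 0.6000 = 37.044 N and the normal force is N = m₁g cos 36.87° = 49.392 N.
Kinetic friction opposes the box's motion up the incline: f = μN = 0.24 × 49.392 = 11.854 N acting down the slope.
Newton's second law for the box (up-slope positive): T − 37.044 − 11.854 = 6.3 a. For the hanging block (downward positive): 11 × 9.8 − T = 11 a.
Adding the two equations eliminates T: 58.902 = 17.3 a, so a = 3.4047 m/s².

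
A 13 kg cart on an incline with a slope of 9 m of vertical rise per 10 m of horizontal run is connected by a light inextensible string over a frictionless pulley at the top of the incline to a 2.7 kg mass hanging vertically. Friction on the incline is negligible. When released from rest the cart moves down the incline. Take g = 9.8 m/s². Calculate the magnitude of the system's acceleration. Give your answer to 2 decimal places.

For the cart on the incline: the weight component along the slope is m₁g sin 41.99° = 13 × 9.8 × 0.6690 = 85.231 N and the normal force is N = m₁g cos 41.99° = 94.696 N.
Newton's second law for the cart (down-slope positive): 85.231 − T = 13 a. For the hanging mass (upward positive): T − 2.7 × 9.8 = 2.7 a.
Adding the two equations eliminates T: 58.771 = 15.7 a, so a = 3.7434 m/s².

3.74 m/s²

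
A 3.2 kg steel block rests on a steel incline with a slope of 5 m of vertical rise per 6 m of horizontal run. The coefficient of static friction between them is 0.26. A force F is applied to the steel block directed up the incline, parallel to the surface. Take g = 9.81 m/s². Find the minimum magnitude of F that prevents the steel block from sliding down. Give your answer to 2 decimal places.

The normal force is N = mg cos 39.81° = 24.116 N. With F at its minimum the steel block is on the verge of sliding down, so static friction is at its maximum μ_s N = 0.26 × 24.116 = 6.270 N and acts up the slope.
Equilibrium along the incline: F + μ_s N = mg sin 39.81°, so F = 20.097 − 6.270 = 13.827 N.

13.83 N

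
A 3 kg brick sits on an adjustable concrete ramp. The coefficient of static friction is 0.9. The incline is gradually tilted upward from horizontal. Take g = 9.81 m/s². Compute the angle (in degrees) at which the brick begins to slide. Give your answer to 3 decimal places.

41.987°

At the threshold of sliding, static friction is at its maximum μ_s N and exactly balances the weight component along the incline: mg sin θ = μ_s mg cos θ.
Hence tan θ = μ_s = 0.9, so θ = arctan(0.9) = 41.9872°.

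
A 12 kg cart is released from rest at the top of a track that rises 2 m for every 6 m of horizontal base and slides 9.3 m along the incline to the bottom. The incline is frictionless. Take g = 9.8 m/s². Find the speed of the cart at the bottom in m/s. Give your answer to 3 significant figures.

7.59 m/s

The weight component along the incline is mg sin 18.43° = 37.188 N and the normal force is N = mg cos 18.43° = 111.565 N.
With no friction, a = g sin 18.43° = 3.0990 m/s².
Starting from rest over a distance of 9.3 m, v² = 2aL = 2 × 3.0990 × 9.3 = 57.6414, so v = 7.5922 m/s.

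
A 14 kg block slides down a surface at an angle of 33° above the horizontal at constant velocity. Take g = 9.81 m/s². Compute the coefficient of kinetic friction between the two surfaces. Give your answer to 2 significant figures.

At constant velocity the net force along the incline is zero: mg sin 33° = μ mg cos 33°.
So μ = tan 33° = 0.5446 / 0.8387 = 0.6493.

0.65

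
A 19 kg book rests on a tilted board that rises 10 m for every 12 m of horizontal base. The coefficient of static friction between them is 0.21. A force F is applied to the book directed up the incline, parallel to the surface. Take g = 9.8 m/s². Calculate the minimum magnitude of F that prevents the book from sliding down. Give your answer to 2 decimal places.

The normal force is N = mg cos 39.81° = 143.043 N. With F at its minimum the book is on the verge of sliding down, so static friction is at its maximum μ_s N = 0.21 × 143.043 = 30.039 N and acts up the slope.
Equilibrium along the incline: F + μ_s N = mg sin 39.81°, so F = 119.202 − 30.039 = 89.163 N.

89.16 N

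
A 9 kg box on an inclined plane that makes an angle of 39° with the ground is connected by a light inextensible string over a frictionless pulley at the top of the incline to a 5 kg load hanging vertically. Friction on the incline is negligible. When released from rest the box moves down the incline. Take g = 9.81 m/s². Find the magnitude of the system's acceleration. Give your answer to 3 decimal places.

For the box on the incline: the weight component along the slope is m₁g sin 39° = 9 × 9.81 × 0.6293 = 55.561 N and the normal force is N = m₁g cos 39° = 68.614 N.
Newton's second law for the box (down-slope positive): 55.561 − T = 9 a. For the hanging load (upward positive): T − 5 × 9.81 = 5 a.
Adding the two equations eliminates T: 6.511 = 14 a, so a = 0.4651 m/s².

0.465 m/s²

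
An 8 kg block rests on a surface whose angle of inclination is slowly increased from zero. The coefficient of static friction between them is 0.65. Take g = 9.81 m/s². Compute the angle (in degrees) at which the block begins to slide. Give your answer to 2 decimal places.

33.02°

At the threshold of sliding, static friction is at its maximum μ_s N and exactly balances the weight component along the incline: mg sin θ = μ_s mg cos θ.
Hence tan θ = μ_s = 0.65, so θ = arctan(0.65) = 33.0239°.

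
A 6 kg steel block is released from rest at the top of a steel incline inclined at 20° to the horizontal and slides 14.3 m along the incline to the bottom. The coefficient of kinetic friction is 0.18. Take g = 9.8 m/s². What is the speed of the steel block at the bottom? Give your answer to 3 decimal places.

The weight component along the incline is mg sin 20° = 20.111 N and the normal force is N = mg cos 20° = 55.254 N.
Friction up the slope is f = μN = 0.18 × 55.254 = 9.946 N, so the net downslope force is 20.111 − 9.946 = 10.165 N and a = 10.165 / 6 = 1.6942 m/s².
Starting from rest over a distance of 14.3 m, v² = 2aL = 2 × 1.6942 × 14.3 = 48.4541, so v = 6.9609 m/s.

6.961 m/s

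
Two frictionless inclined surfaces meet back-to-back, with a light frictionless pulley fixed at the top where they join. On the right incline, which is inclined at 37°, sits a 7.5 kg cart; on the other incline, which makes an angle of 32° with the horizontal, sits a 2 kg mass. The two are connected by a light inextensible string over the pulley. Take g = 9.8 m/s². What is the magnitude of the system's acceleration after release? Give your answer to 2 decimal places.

Resolve each weight along its own incline: the 7.5 kg mass has component 7.5 × 9.8 × sin 37° = 44.233 N down its slope, and the 2 kg mass has 2 × 9.8 × sin 32° = 10.386 N down its slope.
The 7.5 kg side's 44.233 N exceeds the other side's 10.386 N, so that mass slides down and the 2 kg mass slides up. Taking that direction as positive, Newton's second law for the whole system gives 44.233 − 10.386 = (7.5 + 2) a, so a = 33.847 / 9.5 = 3.5628 m/s².

3.56 m/s²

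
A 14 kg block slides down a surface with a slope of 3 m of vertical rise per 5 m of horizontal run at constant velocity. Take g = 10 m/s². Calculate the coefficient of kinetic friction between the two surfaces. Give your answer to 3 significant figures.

At constant velocity the net force along the incline is zero: mg sin 30.96° = μ mg cos 30.96°.
So μ = tan 30.96° = 0.5145 / 0.8575 = 0.6000.

0.600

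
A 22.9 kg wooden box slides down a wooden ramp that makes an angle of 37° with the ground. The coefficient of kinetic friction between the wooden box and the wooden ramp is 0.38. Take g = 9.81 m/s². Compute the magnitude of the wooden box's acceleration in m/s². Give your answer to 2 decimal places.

Resolving the weight along the incline: the component pulling the wooden box down the slope is mg sin 37° = 22.9 × 9.81 × 0.6018 = 135.194 N, and the normal force is N = mg cos 37° = 22.9 × 9.81 × 0.7986 = 179.405 N.
Kinetic friction acts up the slope with magnitude f = μN = 0.38 × 179.405 = 68.174 N.
Net force along the incline is 135.194 − 68.174 = 67.020 N, so a = 67.020 / 22.9 = 2.9266 m/s².

2.93 m/s²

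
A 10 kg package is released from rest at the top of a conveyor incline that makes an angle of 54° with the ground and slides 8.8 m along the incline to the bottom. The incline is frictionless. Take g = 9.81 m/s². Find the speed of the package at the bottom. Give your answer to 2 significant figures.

The weight component along the incline is mg sin 54° = 79.365 N and the normal force is N = mg cos 54° = 57.662 N.
With no friction, a = g sin 54° = 7.9365 m/s².
Starting from rest over a distance of 8.8 m, v² = 2aL = 2 × 7.9365 × 8.8 = 139.6824, so v = 11.8187 m/s.

12 m/s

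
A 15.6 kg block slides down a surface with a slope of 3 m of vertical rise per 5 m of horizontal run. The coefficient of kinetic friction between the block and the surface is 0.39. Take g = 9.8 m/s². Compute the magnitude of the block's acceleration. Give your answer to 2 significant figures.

Resolving the weight along the incline: the component pulling the block down the slope is mg sin 30.96° = 15.6 × 9.8 × 0.5145 = 78.657 N, and the normal force is N = mg cos 30.96° = 15.6 × 9.8 × 0.8575 = 131.095 N.
Kinetic friction acts up the slope with magnitude f = μN = 0.39 × 131.095 = 51.127 N.
Net force along the incline is 78.657 − 51.127 = 27.530 N, so a = 27.530 / 15.6 = 1.7647 m/s².

1.8 m/s²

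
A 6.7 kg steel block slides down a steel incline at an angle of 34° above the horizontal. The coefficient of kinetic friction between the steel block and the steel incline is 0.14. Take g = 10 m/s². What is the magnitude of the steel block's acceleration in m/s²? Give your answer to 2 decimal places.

Resolving the weight along the incline: the component pulling the steel block down the slope is mg sin 34° = 6.7 × 10 × 0.5592 = 37.466 N, and the normal force is N = mg cos 34° = 6.7 × 10 × 0.8290 = 55.543 N.
Kinetic friction acts up the slope with magnitude f = μN = 0.14 × 55.543 = 7.776 N.
Net force along the incline is 37.466 − 7.776 = 29.690 N, so a = 29.690 / 6.7 = 4.4313 m/s².

4.43 m/s²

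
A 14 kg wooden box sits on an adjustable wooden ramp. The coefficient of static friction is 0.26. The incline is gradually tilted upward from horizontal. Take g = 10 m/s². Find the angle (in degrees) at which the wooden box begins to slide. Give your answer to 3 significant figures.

14.6°

At the threshold of sliding, static friction is at its maximum μ_s N and exactly balances the weight component along the incline: mg sin θ = μ_s mg cos θ.
Hence tan θ = μ_s = 0.26, so θ = arctan(0.26) = 14.5742°.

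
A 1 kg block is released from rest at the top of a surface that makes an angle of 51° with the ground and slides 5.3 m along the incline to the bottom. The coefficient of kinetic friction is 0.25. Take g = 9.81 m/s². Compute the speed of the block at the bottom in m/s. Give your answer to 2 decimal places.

The weight component along the incline is mg sin 51° = 7.624 N and the normal force is N = mg cos 51° = 6.174 N.
Friction up the slope is f = μN = 0.25 × 6.174 = 1.544 N, so the net downslope force is 7.624 − 1.544 = 6.080 N and a = 6.080 / 1 = 6.0800 m/s².
Starting from rest over a distance of 5.3 m, v² = 2aL = 2 × 6.0800 × 5.3 = 64.4480, so v = 8.0280 m/s.

8.03 m/s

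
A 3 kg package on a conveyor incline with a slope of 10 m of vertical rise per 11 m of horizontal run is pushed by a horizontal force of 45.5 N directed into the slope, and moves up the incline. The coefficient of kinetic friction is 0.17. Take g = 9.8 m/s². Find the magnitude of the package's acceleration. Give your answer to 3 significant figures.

The horizontal push has components F cos 42.27° = 45.5 × 0.7399 = 33.665 N up the incline and F sin 42.27° = 45.5 × 0.6727 = 30.608 N pressing into the surface.
The normal force is therefore N = mg cos 42.27° + F sin 42.27° = 21.753 + 30.608 = 52.361 N, and kinetic friction down the slope is μN = 0.17 × 52.361 = 8.901 N.
Along the incline: F cos 42.27° − mg sin 42.27° − μN = ma, so 33.665 − 19.777 − 8.901 = 3 a, giving a = 1.6623 m/s².

1.66 m/s²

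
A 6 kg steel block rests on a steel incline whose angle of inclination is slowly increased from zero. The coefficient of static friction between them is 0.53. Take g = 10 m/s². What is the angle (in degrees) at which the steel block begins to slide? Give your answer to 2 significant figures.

28°

At the threshold of sliding, static friction is at its maximum μ_s N and exactly balances the weight component along the incline: mg sin θ = μ_s mg cos θ.
Hence tan θ = μ_s = 0.53, so θ = arctan(0.53) = 27.9236°.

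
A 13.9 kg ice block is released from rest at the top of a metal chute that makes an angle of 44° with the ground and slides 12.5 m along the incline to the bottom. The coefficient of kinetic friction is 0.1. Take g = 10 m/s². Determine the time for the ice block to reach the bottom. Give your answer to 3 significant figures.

2.00 s

The weight component along the incline is mg sin 44° = 96.558 N and the normal force is N = mg cos 44° = 99.988 N.
Friction up the slope is f = μN = 0.1 × 99.988 = 9.999 N, so the net downslope force is 96.558 − 9.999 = 86.559 N and a = 86.559 / 13.9 = 6.2273 m/s².
Starting from rest, L = ½at², so t = √(2L/a) = √(2 × 12.5 / 6.2273) = 2.0036 s.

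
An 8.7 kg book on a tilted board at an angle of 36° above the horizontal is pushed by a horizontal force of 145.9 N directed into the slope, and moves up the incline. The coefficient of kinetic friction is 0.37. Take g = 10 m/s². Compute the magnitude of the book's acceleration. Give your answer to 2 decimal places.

The horizontal push has components F cos 36° = 145.9 × 0.8090 = 118.033 N up the incline and F sin 36° = 145.9 × 0.5878 = 85.760 N pressing into the surface.
The normal force is therefore N = mg cos 36° + F sin 36° = 70.383 + 85.760 = 156.143 N, and kinetic friction down the slope is μN = 0.37 × 156.143 = 57.773 N.
Along the incline: F cos 36° − mg sin 36° − μN = ma, so 118.033 − 51.139 − 57.773 = 8.7 a, giving a = 1.0484 m/s².

1.05 m/s²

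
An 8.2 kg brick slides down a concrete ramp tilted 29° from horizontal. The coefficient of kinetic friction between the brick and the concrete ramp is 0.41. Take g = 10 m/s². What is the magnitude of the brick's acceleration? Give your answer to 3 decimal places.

Resolving the weight along the incline: the component pulling the brick down the slope is mg sin 29° = 8.2 × 10 × 0.4848 = 39.754 N, and the normal force is N = mg cos 29° = 8.2 × 10 × 0.8746 = 71.717 N.
Kinetic friction acts up the slope with magnitude f = μN = 0.41 × 71.717 = 29.404 N.
Net force along the incline is 39.754 − 29.404 = 10.350 N, so a = 10.350 / 8.2 = 1.2622 m/s².

1.262 m/s²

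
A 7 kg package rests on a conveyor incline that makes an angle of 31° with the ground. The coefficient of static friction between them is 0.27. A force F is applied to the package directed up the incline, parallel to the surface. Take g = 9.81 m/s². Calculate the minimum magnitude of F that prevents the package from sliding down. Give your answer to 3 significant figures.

19.5 N

The normal force is N = mg cos 31° = 58.862 N. With F at its minimum the package is on the verge of sliding down, so static friction is at its maximum μ_s N = 0.27 × 58.862 = 15.893 N and acts up the slope.
Equilibrium along the incline: F + μ_s N = mg sin 31°, so F = 35.368 − 15.893 = 19.475 N.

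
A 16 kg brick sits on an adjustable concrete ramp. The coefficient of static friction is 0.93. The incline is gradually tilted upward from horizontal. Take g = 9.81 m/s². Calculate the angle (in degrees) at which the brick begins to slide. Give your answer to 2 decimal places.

42.92°

At the threshold of sliding, static friction is at its maximum μ_s N and exactly balances the weight component along the incline: mg sin θ = μ_s mg cos θ.
Hence tan θ = μ_s = 0.93, so θ = arctan(0.93) = 42.9228°.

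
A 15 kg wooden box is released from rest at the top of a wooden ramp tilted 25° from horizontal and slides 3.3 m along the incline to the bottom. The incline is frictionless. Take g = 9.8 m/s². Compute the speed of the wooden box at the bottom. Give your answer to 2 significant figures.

The weight component along the incline is mg sin 25° = 62.125 N and the normal force is N = mg cos 25° = 133.227 N.
With no friction, a = g sin 25° = 4.1417 m/s².
Starting from rest over a distance of 3.3 m, v² = 2aL = 2 × 4.1417 × 3.3 = 27.3352, so v = 5.2283 m/s.

5.2 m/s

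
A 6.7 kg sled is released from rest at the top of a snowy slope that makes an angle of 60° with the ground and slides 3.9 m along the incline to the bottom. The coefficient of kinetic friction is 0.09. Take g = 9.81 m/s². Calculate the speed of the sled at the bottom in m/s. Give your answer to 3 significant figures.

7.93 m/s

The weight component along the incline is mg sin 60° = 56.921 N and the normal force is N = mg cos 60° = 32.864 N.
Friction up the slope is f = μN = 0.09 × 32.864 = 2.958 N, so the net downslope force is 56.921 − 2.958 = 53.963 N and a = 53.963 / 6.7 = 8.0542 m/s².
Starting from rest over a distance of 3.9 m, v² = 2aL = 2 × 8.0542 × 3.9 = 62.8228, so v = 7.9261 m/s.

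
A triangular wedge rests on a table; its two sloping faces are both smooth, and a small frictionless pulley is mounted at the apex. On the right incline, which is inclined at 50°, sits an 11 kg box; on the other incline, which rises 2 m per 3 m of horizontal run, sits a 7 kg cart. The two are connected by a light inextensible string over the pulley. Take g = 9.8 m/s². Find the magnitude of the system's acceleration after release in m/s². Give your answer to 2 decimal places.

Resolve each weight along its own incline: the 11 kg mass has component 11 × 9.8 × sin 50° = 82.580 N down its slope, and the 7 kg mass has 7 × 9.8 × sin 33.69° = 38.052 N down its slope.
The 11 kg side's 82.580 N exceeds the other side's 38.052 N, so that mass slides down and the 7 kg mass slides up. Taking that direction as positive, Newton's second law for the whole system gives 82.580 − 38.052 = (11 + 7) a, so a = 44.528 / 18 = 2.4738 m/s².

2.47 m/s²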